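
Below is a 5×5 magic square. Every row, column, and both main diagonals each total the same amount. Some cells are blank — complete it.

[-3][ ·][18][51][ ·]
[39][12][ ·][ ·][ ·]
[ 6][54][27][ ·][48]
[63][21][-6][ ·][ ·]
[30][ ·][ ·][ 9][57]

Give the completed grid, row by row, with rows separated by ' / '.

-3 45 18 51 24 / 39 12 60 33 -9 / 6 54 27 0 48 / 63 21 -6 42 15 / 30 3 36 9 57

Column 1 is already complete: -3 + 39 + 6 + 63 + 30 = 135, so that is the magic constant.
Row 3 needs 135; the known cells sum to 135, so (3,4) = 0.
Main diagonal: -3 + 12 + 27 + 57 + ? = 135, so (4,4) = 42.
Row 4 needs 135; the known cells sum to 120, so (4,5) = 15.
The remaining cell in column 4 is (2,4) = 135 − 102 = 33.
The remaining cell in anti-diagonal is (1,5) = 135 − 111 = 24.
From row 1, 135 − (-3 + 18 + 51 + 24) gives (1,2) = 45.
Column 2 must total 135; the given cells sum to 132, so (5,2) = 3.
From column 5, 135 − (24 + 48 + 15 + 57) gives (2,5) = -9.
Row 2 needs 135; the known cells sum to 75, so (2,3) = 60.
Row 5 needs 135; the known cells sum to 99, so (5,3) = 36.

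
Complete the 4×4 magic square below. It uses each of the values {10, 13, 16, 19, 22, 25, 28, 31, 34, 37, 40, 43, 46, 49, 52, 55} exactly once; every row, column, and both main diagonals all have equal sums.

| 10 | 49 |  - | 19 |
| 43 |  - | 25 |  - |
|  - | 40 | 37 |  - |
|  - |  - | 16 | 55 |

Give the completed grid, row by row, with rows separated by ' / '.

10 49 52 19 / 43 28 25 34 / 31 40 37 22 / 46 13 16 55

The 16 entries sum to 520, so each line sums to 520/4 = 130.
From row 1, 130 − (10 + 49 + 19) gives (1,3) = 52.
The remaining cell in main diagonal is (2,2) = 130 − 102 = 28.
From anti-diagonal, 130 − (19 + 25 + 40) gives (4,1) = 46.
The remaining cell in row 2 is (2,4) = 130 − 96 = 34.
Row 4 must total 130; the given cells sum to 117, so (4,2) = 13.
Column 1 needs 130; the known cells sum to 99, so (3,1) = 31.
Column 4: 19 + 34 + 55 + ? = 130, so (3,4) = 22.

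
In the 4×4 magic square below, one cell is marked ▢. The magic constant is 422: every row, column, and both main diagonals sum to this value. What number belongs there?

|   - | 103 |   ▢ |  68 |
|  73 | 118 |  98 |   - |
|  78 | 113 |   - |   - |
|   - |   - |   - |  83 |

123

Using row 2: 73 + 118 + 98 + ? → (2,4) = 422 − 289 = 133.
Column 2 needs 422; the known cells sum to 334, so (4,2) = 88.
The remaining cell in column 4 is (3,4) = 422 − 284 = 138.
From anti-diagonal, 422 − (68 + 98 + 113) gives (4,1) = 143.
From row 3, 422 − (78 + 113 + 138) gives (3,3) = 93.
The remaining cell in row 4 is (4,3) = 422 − 314 = 108.
Column 1: 73 + 78 + 143 + ? = 422, so (1,1) = 128.
Column 3: 98 + 93 + 108 + ? = 422, so (1,3) = 123.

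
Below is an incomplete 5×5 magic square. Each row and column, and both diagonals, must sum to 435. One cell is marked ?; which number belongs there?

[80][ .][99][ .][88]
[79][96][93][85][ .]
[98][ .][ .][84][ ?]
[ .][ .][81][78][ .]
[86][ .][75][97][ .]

76

Row 2 needs 435; the known cells sum to 353, so (2,5) = 82.
Column 1 needs 435; the known cells sum to 343, so (4,1) = 92.
Column 3 must total 435; the given cells sum to 348, so (3,3) = 87.
From column 4, 435 − (85 + 84 + 78 + 97) gives (1,4) = 91.
From main diagonal, 435 − (80 + 96 + 87 + 78) gives (5,5) = 94.
Anti-diagonal needs 435; the known cells sum to 346, so (4,2) = 89.
Row 1 must total 435; the given cells sum to 358, so (1,2) = 77.
Row 4: 92 + 89 + 81 + 78 + ? = 435, so (4,5) = 95.
The remaining cell in row 5 is (5,2) = 435 − 352 = 83.
Column 2: 77 + 96 + 89 + 83 + ? = 435, so (3,2) = 90.
Column 5: 88 + 82 + 95 + 94 + ? = 435, so (3,5) = 76.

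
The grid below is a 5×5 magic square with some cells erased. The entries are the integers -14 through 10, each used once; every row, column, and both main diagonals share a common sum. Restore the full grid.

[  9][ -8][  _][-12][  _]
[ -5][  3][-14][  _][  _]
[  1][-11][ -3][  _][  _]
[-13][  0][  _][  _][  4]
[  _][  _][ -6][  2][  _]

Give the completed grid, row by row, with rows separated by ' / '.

The entries are -14 through 10, which sum to -50, so each line sums to -50/5 = -10.
The remaining cell in column 1 is (5,1) = -10 − (-8) = -2.
Column 2 needs -10; the known cells sum to -16, so (5,2) = 6.
From row 5, -10 − (-2 + 6 + (-6) + 2) gives (5,5) = -10.
From main diagonal, -10 − (9 + 3 + (-3) + (-10)) gives (4,4) = -9.
The remaining cell in row 4 is (4,3) = -10 − (-18) = 8.
The remaining cell in column 3 is (1,3) = -10 − (-15) = 5.
From row 1, -10 − (9 + (-8) + 5 + (-12)) gives (1,5) = -4.
Anti-diagonal: -4 + (-3) + 0 + (-2) + ? = -10, so (2,4) = -1.
Using row 2: -5 + 3 + (-14) + (-1) + ? → (2,5) = -10 − (-17) = 7.
Column 4 must total -10; the given cells sum to -20, so (3,4) = 10.
From column 5, -10 − (-4 + 7 + 4 + (-10)) gives (3,5) = -7.

9 -8 5 -12 -4 / -5 3 -14 -1 7 / 1 -11 -3 10 -7 / -13 0 8 -9 4 / -2 6 -6 2 -10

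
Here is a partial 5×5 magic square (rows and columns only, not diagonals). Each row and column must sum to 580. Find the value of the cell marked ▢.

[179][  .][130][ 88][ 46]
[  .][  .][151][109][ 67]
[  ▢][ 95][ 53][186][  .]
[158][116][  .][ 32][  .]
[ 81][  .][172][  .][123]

102

From row 1, 580 − (179 + 130 + 88 + 46) gives (1,2) = 137.
Column 3 needs 580; the known cells sum to 506, so (4,3) = 74.
Column 4 must total 580; the given cells sum to 415, so (5,4) = 165.
Row 4: 158 + 116 + 74 + 32 + ? = 580, so (4,5) = 200.
Using row 5: 81 + 172 + 165 + 123 + ? → (5,2) = 580 − 541 = 39.
Using column 2: 137 + 95 + 116 + 39 + ? → (2,2) = 580 − 387 = 193.
Column 5 must total 580; the given cells sum to 436, so (3,5) = 144.
Row 2 needs 580; the known cells sum to 520, so (2,1) = 60.
Row 3 must total 580; the given cells sum to 478, so (3,1) = 102.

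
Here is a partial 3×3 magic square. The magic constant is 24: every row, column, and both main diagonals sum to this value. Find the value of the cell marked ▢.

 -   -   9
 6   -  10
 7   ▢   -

12

Row 2 must total 24; the given cells sum to 16, so (2,2) = 8.
From column 1, 24 − (6 + 7) gives (1,1) = 11.
From column 3, 24 − (9 + 10) gives (3,3) = 5.
Row 1 must total 24; the given cells sum to 20, so (1,2) = 4.
Row 3: 7 + 5 + ? = 24, so (3,2) = 12.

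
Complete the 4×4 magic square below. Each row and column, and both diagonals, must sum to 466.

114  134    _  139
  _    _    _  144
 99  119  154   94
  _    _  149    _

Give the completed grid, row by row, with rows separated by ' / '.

114 134 79 139 / 129 109 84 144 / 99 119 154 94 / 124 104 149 89

The remaining cell in row 1 is (1,3) = 466 − 387 = 79.
Column 3: 79 + 154 + 149 + ? = 466, so (2,3) = 84.
The remaining cell in column 4 is (4,4) = 466 − 377 = 89.
Main diagonal needs 466; the known cells sum to 357, so (2,2) = 109.
The remaining cell in anti-diagonal is (4,1) = 466 − 342 = 124.
Row 2 must total 466; the given cells sum to 337, so (2,1) = 129.
Using row 4: 124 + 149 + 89 + ? → (4,2) = 466 − 362 = 104.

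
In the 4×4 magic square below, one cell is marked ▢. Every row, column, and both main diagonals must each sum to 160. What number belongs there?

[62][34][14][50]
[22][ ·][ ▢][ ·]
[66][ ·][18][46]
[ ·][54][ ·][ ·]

Row 3 needs 160; the known cells sum to 130, so (3,2) = 30.
Column 1 must total 160; the given cells sum to 150, so (4,1) = 10.
Column 2 must total 160; the given cells sum to 118, so (2,2) = 42.
Main diagonal must total 160; the given cells sum to 122, so (4,4) = 38.
From anti-diagonal, 160 − (50 + 30 + 10) gives (2,3) = 70.

70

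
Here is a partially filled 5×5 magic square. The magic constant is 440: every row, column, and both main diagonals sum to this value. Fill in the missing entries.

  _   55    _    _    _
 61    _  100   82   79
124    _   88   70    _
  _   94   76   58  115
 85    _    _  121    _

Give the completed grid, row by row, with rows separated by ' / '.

73 55 112 109 91 / 61 118 100 82 79 / 124 106 88 70 52 / 97 94 76 58 115 / 85 67 64 121 103

Row 2 must total 440; the given cells sum to 322, so (2,2) = 118.
Row 4: 94 + 76 + 58 + 115 + ? = 440, so (4,1) = 97.
From column 1, 440 − (61 + 124 + 97 + 85) gives (1,1) = 73.
Column 4 must total 440; the given cells sum to 331, so (1,4) = 109.
Using main diagonal: 73 + 118 + 88 + 58 + ? → (5,5) = 440 − 337 = 103.
Anti-diagonal: 82 + 88 + 94 + 85 + ? = 440, so (1,5) = 91.
Row 1: 73 + 55 + 109 + 91 + ? = 440, so (1,3) = 112.
The remaining cell in column 3 is (5,3) = 440 − 376 = 64.
Column 5 needs 440; the known cells sum to 388, so (3,5) = 52.
The remaining cell in row 3 is (3,2) = 440 − 334 = 106.
Row 5 needs 440; the known cells sum to 373, so (5,2) = 67.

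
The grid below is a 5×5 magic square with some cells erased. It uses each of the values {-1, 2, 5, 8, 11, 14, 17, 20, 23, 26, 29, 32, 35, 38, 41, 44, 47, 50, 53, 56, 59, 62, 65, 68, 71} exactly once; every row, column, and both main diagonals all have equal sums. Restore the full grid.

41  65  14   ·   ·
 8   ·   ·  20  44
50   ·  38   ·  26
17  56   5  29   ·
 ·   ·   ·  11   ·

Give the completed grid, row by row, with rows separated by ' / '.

The 25 entries sum to 875, so each line sums to 875/5 = 175.
From row 4, 175 − (17 + 56 + 5 + 29) gives (4,5) = 68.
Column 1: 41 + 8 + 50 + 17 + ? = 175, so (5,1) = 59.
The remaining cell in anti-diagonal is (1,5) = 175 − 173 = 2.
Row 1: 41 + 65 + 14 + 2 + ? = 175, so (1,4) = 53.
Column 4 needs 175; the known cells sum to 113, so (3,4) = 62.
The remaining cell in column 5 is (5,5) = 175 − 140 = 35.
Main diagonal must total 175; the given cells sum to 143, so (2,2) = 32.
From row 2, 175 − (8 + 32 + 20 + 44) gives (2,3) = 71.
Row 3 must total 175; the given cells sum to 176, so (3,2) = -1.
The remaining cell in column 2 is (5,2) = 175 − 152 = 23.
The remaining cell in column 3 is (5,3) = 175 − 128 = 47.

41 65 14 53 2 / 8 32 71 20 44 / 50 -1 38 62 26 / 17 56 5 29 68 / 59 23 47 11 35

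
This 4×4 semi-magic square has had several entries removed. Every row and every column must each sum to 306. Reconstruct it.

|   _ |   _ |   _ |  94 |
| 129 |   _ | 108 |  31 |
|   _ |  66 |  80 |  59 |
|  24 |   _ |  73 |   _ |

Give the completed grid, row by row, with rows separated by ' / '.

The remaining cell in row 2 is (2,2) = 306 − 268 = 38.
Using row 3: 66 + 80 + 59 + ? → (3,1) = 306 − 205 = 101.
Column 1: 129 + 101 + 24 + ? = 306, so (1,1) = 52.
Column 3 needs 306; the known cells sum to 261, so (1,3) = 45.
The remaining cell in column 4 is (4,4) = 306 − 184 = 122.
Row 1: 52 + 45 + 94 + ? = 306, so (1,2) = 115.
Row 4 must total 306; the given cells sum to 219, so (4,2) = 87.

52 115 45 94 / 129 38 108 31 / 101 66 80 59 / 24 87 73 122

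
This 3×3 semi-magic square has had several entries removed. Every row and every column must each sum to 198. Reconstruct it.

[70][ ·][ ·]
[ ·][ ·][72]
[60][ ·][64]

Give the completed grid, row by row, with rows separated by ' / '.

70 66 62 / 68 58 72 / 60 74 64

Row 3 must total 198; the given cells sum to 124, so (3,2) = 74.
From column 1, 198 − (70 + 60) gives (2,1) = 68.
Column 3: 72 + 64 + ? = 198, so (1,3) = 62.
Row 1 needs 198; the known cells sum to 132, so (1,2) = 66.
Row 2 must total 198; the given cells sum to 140, so (2,2) = 58.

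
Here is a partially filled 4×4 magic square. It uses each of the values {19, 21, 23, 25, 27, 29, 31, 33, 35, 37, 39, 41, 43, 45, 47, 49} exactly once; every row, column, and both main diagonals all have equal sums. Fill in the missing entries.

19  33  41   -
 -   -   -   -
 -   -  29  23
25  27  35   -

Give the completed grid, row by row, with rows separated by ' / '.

The 16 entries sum to 544, so each line sums to 544/4 = 136.
From row 1, 136 − (19 + 33 + 41) gives (1,4) = 43.
Row 4: 25 + 27 + 35 + ? = 136, so (4,4) = 49.
Column 3 needs 136; the known cells sum to 105, so (2,3) = 31.
Column 4 must total 136; the given cells sum to 115, so (2,4) = 21.
Using main diagonal: 19 + 29 + 49 + ? → (2,2) = 136 − 97 = 39.
Anti-diagonal needs 136; the known cells sum to 99, so (3,2) = 37.
Row 2 needs 136; the known cells sum to 91, so (2,1) = 45.
Row 3: 37 + 29 + 23 + ? = 136, so (3,1) = 47.

19 33 41 43 / 45 39 31 21 / 47 37 29 23 / 25 27 35 49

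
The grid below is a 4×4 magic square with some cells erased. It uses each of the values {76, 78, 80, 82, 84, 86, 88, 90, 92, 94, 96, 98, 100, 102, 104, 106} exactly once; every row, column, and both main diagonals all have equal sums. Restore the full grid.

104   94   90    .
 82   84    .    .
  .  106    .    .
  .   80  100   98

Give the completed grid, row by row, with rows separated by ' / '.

104 94 90 76 / 82 84 96 102 / 92 106 78 88 / 86 80 100 98

The 16 entries sum to 1456, so each line sums to 1456/4 = 364.
From row 1, 364 − (104 + 94 + 90) gives (1,4) = 76.
Row 4: 80 + 100 + 98 + ? = 364, so (4,1) = 86.
Using column 1: 104 + 82 + 86 + ? → (3,1) = 364 − 272 = 92.
Using main diagonal: 104 + 84 + 98 + ? → (3,3) = 364 − 286 = 78.
Using anti-diagonal: 76 + 106 + 86 + ? → (2,3) = 364 − 268 = 96.
Using row 2: 82 + 84 + 96 + ? → (2,4) = 364 − 262 = 102.
Using row 3: 92 + 106 + 78 + ? → (3,4) = 364 − 276 = 88.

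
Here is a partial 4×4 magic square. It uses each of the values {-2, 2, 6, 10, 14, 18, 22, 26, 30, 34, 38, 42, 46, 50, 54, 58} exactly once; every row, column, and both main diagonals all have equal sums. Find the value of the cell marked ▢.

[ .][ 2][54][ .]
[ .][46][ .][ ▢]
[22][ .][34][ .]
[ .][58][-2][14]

10

The 16 entries sum to 448, so each line sums to 448/4 = 112.
From row 4, 112 − (58 + (-2) + 14) gives (4,1) = 42.
Column 2 needs 112; the known cells sum to 106, so (3,2) = 6.
The remaining cell in column 3 is (2,3) = 112 − 86 = 26.
Main diagonal must total 112; the given cells sum to 94, so (1,1) = 18.
Using anti-diagonal: 26 + 6 + 42 + ? → (1,4) = 112 − 74 = 38.
Row 3 needs 112; the known cells sum to 62, so (3,4) = 50.
Column 1 must total 112; the given cells sum to 82, so (2,1) = 30.
Column 4 needs 112; the known cells sum to 102, so (2,4) = 10.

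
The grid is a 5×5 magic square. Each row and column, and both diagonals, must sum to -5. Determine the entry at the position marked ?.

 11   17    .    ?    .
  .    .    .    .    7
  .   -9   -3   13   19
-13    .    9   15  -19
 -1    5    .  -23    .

Row 3 needs -5; the known cells sum to 20, so (3,1) = -25.
The remaining cell in row 4 is (4,2) = -5 − (-8) = 3.
Column 1 needs -5; the known cells sum to -28, so (2,1) = 23.
The remaining cell in column 2 is (2,2) = -5 − 16 = -21.
From main diagonal, -5 − (11 + (-21) + (-3) + 15) gives (5,5) = -7.
Row 5 must total -5; the given cells sum to -26, so (5,3) = 21.
Column 5: 7 + 19 + (-19) + (-7) + ? = -5, so (1,5) = -5.
The remaining cell in anti-diagonal is (2,4) = -5 − (-6) = 1.
Using row 2: 23 + (-21) + 1 + 7 + ? → (2,3) = -5 − 10 = -15.
Column 3 needs -5; the known cells sum to 12, so (1,3) = -17.
Column 4 must total -5; the given cells sum to 6, so (1,4) = -11.

-11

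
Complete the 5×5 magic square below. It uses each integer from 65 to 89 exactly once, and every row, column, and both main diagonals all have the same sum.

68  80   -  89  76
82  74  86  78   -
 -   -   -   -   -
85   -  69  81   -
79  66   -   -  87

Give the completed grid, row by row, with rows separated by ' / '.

68 80 72 89 76 / 82 74 86 78 65 / 71 88 75 67 84 / 85 77 69 81 73 / 79 66 83 70 87

The entries are 65 through 89, which sum to 1925, so each line sums to 1925/5 = 385.
Using row 1: 68 + 80 + 89 + 76 + ? → (1,3) = 385 − 313 = 72.
Row 2 must total 385; the given cells sum to 320, so (2,5) = 65.
Column 1 needs 385; the known cells sum to 314, so (3,1) = 71.
The remaining cell in main diagonal is (3,3) = 385 − 310 = 75.
The remaining cell in anti-diagonal is (4,2) = 385 − 308 = 77.
Using row 4: 85 + 77 + 69 + 81 + ? → (4,5) = 385 − 312 = 73.
The remaining cell in column 2 is (3,2) = 385 − 297 = 88.
Column 3 needs 385; the known cells sum to 302, so (5,3) = 83.
Column 5 needs 385; the known cells sum to 301, so (3,5) = 84.
Using row 3: 71 + 88 + 75 + 84 + ? → (3,4) = 385 − 318 = 67.
Row 5 needs 385; the known cells sum to 315, so (5,4) = 70.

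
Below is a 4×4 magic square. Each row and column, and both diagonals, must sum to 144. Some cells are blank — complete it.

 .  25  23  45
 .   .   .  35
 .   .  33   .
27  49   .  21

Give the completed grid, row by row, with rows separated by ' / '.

51 25 23 45 / 29 39 41 35 / 37 31 33 43 / 27 49 47 21

Row 1 needs 144; the known cells sum to 93, so (1,1) = 51.
Using row 4: 27 + 49 + 21 + ? → (4,3) = 144 − 97 = 47.
Column 3 must total 144; the given cells sum to 103, so (2,3) = 41.
Column 4 must total 144; the given cells sum to 101, so (3,4) = 43.
The remaining cell in main diagonal is (2,2) = 144 − 105 = 39.
Anti-diagonal: 45 + 41 + 27 + ? = 144, so (3,2) = 31.
From row 2, 144 − (39 + 41 + 35) gives (2,1) = 29.
From row 3, 144 − (31 + 33 + 43) gives (3,1) = 37.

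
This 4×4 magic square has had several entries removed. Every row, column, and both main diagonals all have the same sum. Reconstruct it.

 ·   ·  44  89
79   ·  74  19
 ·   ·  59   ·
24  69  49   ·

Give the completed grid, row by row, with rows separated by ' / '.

Column 3 is already complete: 44 + 74 + 59 + 49 = 226, so that is the magic constant.
Using row 2: 79 + 74 + 19 + ? → (2,2) = 226 − 172 = 54.
Row 4 must total 226; the given cells sum to 142, so (4,4) = 84.
From column 4, 226 − (89 + 19 + 84) gives (3,4) = 34.
The remaining cell in main diagonal is (1,1) = 226 − 197 = 29.
The remaining cell in anti-diagonal is (3,2) = 226 − 187 = 39.
From row 1, 226 − (29 + 44 + 89) gives (1,2) = 64.
Using row 3: 39 + 59 + 34 + ? → (3,1) = 226 − 132 = 94.

29 64 44 89 / 79 54 74 19 / 94 39 59 34 / 24 69 49 84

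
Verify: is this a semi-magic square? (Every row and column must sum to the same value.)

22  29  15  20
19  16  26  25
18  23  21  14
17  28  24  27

Row 1: 22 + 29 + 15 + 20 = 86.
Row 2: 19 + 16 + 26 + 25 = 86.
Row 3: 18 + 23 + 21 + 14 = 76.
Row 4: 17 + 28 + 24 + 27 = 96.
Column 1: 22 + 19 + 18 + 17 = 76.
Column 2: 29 + 16 + 23 + 28 = 96.
Column 3: 15 + 26 + 21 + 24 = 86.
Column 4: 20 + 25 + 14 + 27 = 86.

No — row 2 sums to 86 but row 3 sums to 76.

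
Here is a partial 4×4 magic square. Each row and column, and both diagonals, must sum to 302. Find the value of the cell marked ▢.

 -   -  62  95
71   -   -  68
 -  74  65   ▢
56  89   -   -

Using anti-diagonal: 95 + 74 + 56 + ? → (2,3) = 302 − 225 = 77.
Using row 2: 71 + 77 + 68 + ? → (2,2) = 302 − 216 = 86.
Column 2: 86 + 74 + 89 + ? = 302, so (1,2) = 53.
Column 3: 62 + 77 + 65 + ? = 302, so (4,3) = 98.
From row 1, 302 − (53 + 62 + 95) gives (1,1) = 92.
Using row 4: 56 + 89 + 98 + ? → (4,4) = 302 − 243 = 59.
Column 1 must total 302; the given cells sum to 219, so (3,1) = 83.
Column 4 must total 302; the given cells sum to 222, so (3,4) = 80.

80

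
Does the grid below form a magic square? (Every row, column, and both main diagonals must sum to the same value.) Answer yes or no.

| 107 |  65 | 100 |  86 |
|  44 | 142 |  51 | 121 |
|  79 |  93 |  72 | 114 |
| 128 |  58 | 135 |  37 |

Yes

Row 1: 107 + 65 + 100 + 86 = 358.
Row 2: 44 + 142 + 51 + 121 = 358.
Row 3: 79 + 93 + 72 + 114 = 358.
Row 4: 128 + 58 + 135 + 37 = 358.
Column 1: 107 + 44 + 79 + 128 = 358.
Column 2: 65 + 142 + 93 + 58 = 358.
Column 3: 100 + 51 + 72 + 135 = 358.
Column 4: 86 + 121 + 114 + 37 = 358.
Main diagonal: 107 + 142 + 72 + 37 = 358.
Anti-diagonal: 86 + 51 + 93 + 128 = 358.
All lines sum to 358.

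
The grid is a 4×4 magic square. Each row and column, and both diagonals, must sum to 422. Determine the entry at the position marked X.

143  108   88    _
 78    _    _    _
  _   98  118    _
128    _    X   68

Row 1 must total 422; the given cells sum to 339, so (1,4) = 83.
Column 1 needs 422; the known cells sum to 349, so (3,1) = 73.
Main diagonal needs 422; the known cells sum to 329, so (2,2) = 93.
Anti-diagonal needs 422; the known cells sum to 309, so (2,3) = 113.
Row 2 needs 422; the known cells sum to 284, so (2,4) = 138.
Row 3 must total 422; the given cells sum to 289, so (3,4) = 133.
From column 2, 422 − (108 + 93 + 98) gives (4,2) = 123.
The remaining cell in column 3 is (4,3) = 422 − 319 = 103.

103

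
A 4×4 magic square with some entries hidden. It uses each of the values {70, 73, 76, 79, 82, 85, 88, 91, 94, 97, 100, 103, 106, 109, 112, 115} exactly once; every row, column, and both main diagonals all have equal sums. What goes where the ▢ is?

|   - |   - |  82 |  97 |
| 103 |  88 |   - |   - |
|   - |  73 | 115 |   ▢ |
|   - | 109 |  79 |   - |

The 16 entries sum to 1480, so each line sums to 1480/4 = 370.
From column 2, 370 − (88 + 73 + 109) gives (1,2) = 100.
From column 3, 370 − (82 + 115 + 79) gives (2,3) = 94.
Anti-diagonal must total 370; the given cells sum to 264, so (4,1) = 106.
Row 1 needs 370; the known cells sum to 279, so (1,1) = 91.
Row 2 must total 370; the given cells sum to 285, so (2,4) = 85.
Using row 4: 106 + 109 + 79 + ? → (4,4) = 370 − 294 = 76.
From column 1, 370 − (91 + 103 + 106) gives (3,1) = 70.
The remaining cell in column 4 is (3,4) = 370 − 258 = 112.

112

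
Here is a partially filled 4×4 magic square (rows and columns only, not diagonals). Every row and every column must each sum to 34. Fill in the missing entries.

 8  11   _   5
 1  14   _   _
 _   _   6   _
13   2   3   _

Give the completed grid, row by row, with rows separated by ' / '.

Row 1 must total 34; the given cells sum to 24, so (1,3) = 10.
Row 4 needs 34; the known cells sum to 18, so (4,4) = 16.
Column 1 needs 34; the known cells sum to 22, so (3,1) = 12.
Column 2: 11 + 14 + 2 + ? = 34, so (3,2) = 7.
Column 3 needs 34; the known cells sum to 19, so (2,3) = 15.
Using row 2: 1 + 14 + 15 + ? → (2,4) = 34 − 30 = 4.
Row 3 must total 34; the given cells sum to 25, so (3,4) = 9.

8 11 10 5 / 1 14 15 4 / 12 7 6 9 / 13 2 3 16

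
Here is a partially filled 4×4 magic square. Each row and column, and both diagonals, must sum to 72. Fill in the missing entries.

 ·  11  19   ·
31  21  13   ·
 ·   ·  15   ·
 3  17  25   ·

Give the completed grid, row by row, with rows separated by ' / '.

9 11 19 33 / 31 21 13 7 / 29 23 15 5 / 3 17 25 27

Row 2 must total 72; the given cells sum to 65, so (2,4) = 7.
Row 4 must total 72; the given cells sum to 45, so (4,4) = 27.
Using column 2: 11 + 21 + 17 + ? → (3,2) = 72 − 49 = 23.
Main diagonal must total 72; the given cells sum to 63, so (1,1) = 9.
Anti-diagonal needs 72; the known cells sum to 39, so (1,4) = 33.
Column 1: 9 + 31 + 3 + ? = 72, so (3,1) = 29.
From column 4, 72 − (33 + 7 + 27) gives (3,4) = 5.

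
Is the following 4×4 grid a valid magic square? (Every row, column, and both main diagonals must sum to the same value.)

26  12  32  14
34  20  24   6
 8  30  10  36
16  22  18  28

Yes

Row 1: 26 + 12 + 32 + 14 = 84.
Row 2: 34 + 20 + 24 + 6 = 84.
Row 3: 8 + 30 + 10 + 36 = 84.
Row 4: 16 + 22 + 18 + 28 = 84.
Column 1: 26 + 34 + 8 + 16 = 84.
Column 2: 12 + 20 + 30 + 22 = 84.
Column 3: 32 + 24 + 10 + 18 = 84.
Column 4: 14 + 6 + 36 + 28 = 84.
Main diagonal: 26 + 20 + 10 + 28 = 84.
Anti-diagonal: 14 + 24 + 30 + 16 = 84.
All lines sum to 84.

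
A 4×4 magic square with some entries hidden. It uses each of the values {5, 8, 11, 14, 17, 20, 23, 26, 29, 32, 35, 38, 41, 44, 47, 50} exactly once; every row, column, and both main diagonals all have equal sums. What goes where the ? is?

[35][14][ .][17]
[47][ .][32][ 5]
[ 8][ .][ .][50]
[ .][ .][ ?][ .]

The 16 entries sum to 440, so each line sums to 440/4 = 110.
Row 1 needs 110; the known cells sum to 66, so (1,3) = 44.
From row 2, 110 − (47 + 32 + 5) gives (2,2) = 26.
Column 1 must total 110; the given cells sum to 90, so (4,1) = 20.
Using column 4: 17 + 5 + 50 + ? → (4,4) = 110 − 72 = 38.
From main diagonal, 110 − (35 + 26 + 38) gives (3,3) = 11.
The remaining cell in anti-diagonal is (3,2) = 110 − 69 = 41.
Using column 2: 14 + 26 + 41 + ? → (4,2) = 110 − 81 = 29.
Column 3: 44 + 32 + 11 + ? = 110, so (4,3) = 23.

23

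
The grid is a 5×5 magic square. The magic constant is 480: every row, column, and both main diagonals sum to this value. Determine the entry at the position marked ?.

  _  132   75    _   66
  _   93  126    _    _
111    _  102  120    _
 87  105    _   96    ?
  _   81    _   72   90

129

Column 2 must total 480; the given cells sum to 411, so (3,2) = 69.
Main diagonal: 93 + 102 + 96 + 90 + ? = 480, so (1,1) = 99.
The remaining cell in row 1 is (1,4) = 480 − 372 = 108.
Row 3: 111 + 69 + 102 + 120 + ? = 480, so (3,5) = 78.
Using column 4: 108 + 120 + 96 + 72 + ? → (2,4) = 480 − 396 = 84.
Using anti-diagonal: 66 + 84 + 102 + 105 + ? → (5,1) = 480 − 357 = 123.
Row 5 must total 480; the given cells sum to 366, so (5,3) = 114.
Column 1: 99 + 111 + 87 + 123 + ? = 480, so (2,1) = 60.
Column 3: 75 + 126 + 102 + 114 + ? = 480, so (4,3) = 63.
Row 2 must total 480; the given cells sum to 363, so (2,5) = 117.
The remaining cell in row 4 is (4,5) = 480 − 351 = 129.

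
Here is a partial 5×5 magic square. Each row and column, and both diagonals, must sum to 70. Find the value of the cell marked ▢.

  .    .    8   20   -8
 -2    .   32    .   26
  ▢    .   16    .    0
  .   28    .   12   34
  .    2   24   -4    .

22

Column 3 must total 70; the given cells sum to 80, so (4,3) = -10.
Column 5 must total 70; the given cells sum to 52, so (5,5) = 18.
From row 4, 70 − (28 + (-10) + 12 + 34) gives (4,1) = 6.
Row 5: 2 + 24 + (-4) + 18 + ? = 70, so (5,1) = 30.
Using anti-diagonal: -8 + 16 + 28 + 30 + ? → (2,4) = 70 − 66 = 4.
From row 2, 70 − (-2 + 32 + 4 + 26) gives (2,2) = 10.
Column 4 must total 70; the given cells sum to 32, so (3,4) = 38.
Main diagonal must total 70; the given cells sum to 56, so (1,1) = 14.
Row 1 must total 70; the given cells sum to 34, so (1,2) = 36.
The remaining cell in column 1 is (3,1) = 70 − 48 = 22.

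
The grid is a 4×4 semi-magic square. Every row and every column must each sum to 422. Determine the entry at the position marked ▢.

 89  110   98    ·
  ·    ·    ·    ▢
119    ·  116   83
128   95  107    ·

122

From row 1, 422 − (89 + 110 + 98) gives (1,4) = 125.
Row 3 must total 422; the given cells sum to 318, so (3,2) = 104.
The remaining cell in row 4 is (4,4) = 422 − 330 = 92.
Column 1: 89 + 119 + 128 + ? = 422, so (2,1) = 86.
Column 2 must total 422; the given cells sum to 309, so (2,2) = 113.
Column 3: 98 + 116 + 107 + ? = 422, so (2,3) = 101.
Using column 4: 125 + 83 + 92 + ? → (2,4) = 422 − 300 = 122.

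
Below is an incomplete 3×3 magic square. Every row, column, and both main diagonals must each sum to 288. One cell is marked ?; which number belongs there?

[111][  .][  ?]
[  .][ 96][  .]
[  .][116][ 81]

101

Using row 3: 116 + 81 + ? → (3,1) = 288 − 197 = 91.
Column 1 must total 288; the given cells sum to 202, so (2,1) = 86.
Using column 2: 96 + 116 + ? → (1,2) = 288 − 212 = 76.
Anti-diagonal: 96 + 91 + ? = 288, so (1,3) = 101.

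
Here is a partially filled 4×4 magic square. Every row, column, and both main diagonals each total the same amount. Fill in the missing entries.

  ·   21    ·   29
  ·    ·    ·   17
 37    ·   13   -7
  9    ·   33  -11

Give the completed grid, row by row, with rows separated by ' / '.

Column 4 is already complete: 29 + 17 + -7 + -11 = 28, so that is the magic constant.
Row 3 needs 28; the known cells sum to 43, so (3,2) = -15.
Row 4 needs 28; the known cells sum to 31, so (4,2) = -3.
Using column 2: 21 + (-15) + (-3) + ? → (2,2) = 28 − 3 = 25.
From main diagonal, 28 − (25 + 13 + (-11)) gives (1,1) = 1.
Anti-diagonal needs 28; the known cells sum to 23, so (2,3) = 5.
The remaining cell in row 1 is (1,3) = 28 − 51 = -23.
From row 2, 28 − (25 + 5 + 17) gives (2,1) = -19.

1 21 -23 29 / -19 25 5 17 / 37 -15 13 -7 / 9 -3 33 -11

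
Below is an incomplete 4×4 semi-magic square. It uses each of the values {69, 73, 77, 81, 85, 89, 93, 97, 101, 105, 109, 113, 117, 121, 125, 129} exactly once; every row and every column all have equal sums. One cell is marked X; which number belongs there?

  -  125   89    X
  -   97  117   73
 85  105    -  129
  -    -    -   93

101

The 16 entries sum to 1584, so each line sums to 1584/4 = 396.
Using row 2: 97 + 117 + 73 + ? → (2,1) = 396 − 287 = 109.
Using row 3: 85 + 105 + 129 + ? → (3,3) = 396 − 319 = 77.
Using column 2: 125 + 97 + 105 + ? → (4,2) = 396 − 327 = 69.
Column 3 needs 396; the known cells sum to 283, so (4,3) = 113.
Column 4: 73 + 129 + 93 + ? = 396, so (1,4) = 101.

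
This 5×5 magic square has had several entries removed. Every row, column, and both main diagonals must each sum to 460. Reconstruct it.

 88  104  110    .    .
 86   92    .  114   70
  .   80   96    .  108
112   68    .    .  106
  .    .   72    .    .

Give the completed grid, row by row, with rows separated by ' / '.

Row 2 must total 460; the given cells sum to 362, so (2,3) = 98.
Column 2 needs 460; the known cells sum to 344, so (5,2) = 116.
Column 3 needs 460; the known cells sum to 376, so (4,3) = 84.
From row 4, 460 − (112 + 68 + 84 + 106) gives (4,4) = 90.
Main diagonal: 88 + 92 + 96 + 90 + ? = 460, so (5,5) = 94.
The remaining cell in column 5 is (1,5) = 460 − 378 = 82.
Using anti-diagonal: 82 + 114 + 96 + 68 + ? → (5,1) = 460 − 360 = 100.
Row 1 must total 460; the given cells sum to 384, so (1,4) = 76.
Row 5 needs 460; the known cells sum to 382, so (5,4) = 78.
Column 1 must total 460; the given cells sum to 386, so (3,1) = 74.
Column 4 must total 460; the given cells sum to 358, so (3,4) = 102.

88 104 110 76 82 / 86 92 98 114 70 / 74 80 96 102 108 / 112 68 84 90 106 / 100 116 72 78 94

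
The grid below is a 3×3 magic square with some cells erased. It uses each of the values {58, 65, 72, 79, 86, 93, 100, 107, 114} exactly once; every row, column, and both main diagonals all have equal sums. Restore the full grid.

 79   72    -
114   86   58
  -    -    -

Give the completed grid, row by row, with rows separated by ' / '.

79 72 107 / 114 86 58 / 65 100 93

The 9 entries sum to 774, so each line sums to 774/3 = 258.
From row 1, 258 − (79 + 72) gives (1,3) = 107.
Column 1 needs 258; the known cells sum to 193, so (3,1) = 65.
Column 2 must total 258; the given cells sum to 158, so (3,2) = 100.
From column 3, 258 − (107 + 58) gives (3,3) = 93.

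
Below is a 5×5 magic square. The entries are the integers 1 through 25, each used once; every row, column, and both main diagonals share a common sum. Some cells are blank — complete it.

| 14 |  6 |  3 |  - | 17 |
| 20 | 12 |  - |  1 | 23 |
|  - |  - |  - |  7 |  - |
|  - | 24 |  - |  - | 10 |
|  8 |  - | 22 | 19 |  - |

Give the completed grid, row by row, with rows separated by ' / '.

14 6 3 25 17 / 20 12 9 1 23 / 21 18 15 7 4 / 2 24 16 13 10 / 8 5 22 19 11

The entries are 1 through 25, which sum to 325, so each line sums to 325/5 = 65.
Using row 1: 14 + 6 + 3 + 17 + ? → (1,4) = 65 − 40 = 25.
Using row 2: 20 + 12 + 1 + 23 + ? → (2,3) = 65 − 56 = 9.
The remaining cell in column 4 is (4,4) = 65 − 52 = 13.
Anti-diagonal: 17 + 1 + 24 + 8 + ? = 65, so (3,3) = 15.
The remaining cell in column 3 is (4,3) = 65 − 49 = 16.
Main diagonal needs 65; the known cells sum to 54, so (5,5) = 11.
Using row 4: 24 + 16 + 13 + 10 + ? → (4,1) = 65 − 63 = 2.
From row 5, 65 − (8 + 22 + 19 + 11) gives (5,2) = 5.
The remaining cell in column 1 is (3,1) = 65 − 44 = 21.
The remaining cell in column 2 is (3,2) = 65 − 47 = 18.
Column 5 must total 65; the given cells sum to 61, so (3,5) = 4.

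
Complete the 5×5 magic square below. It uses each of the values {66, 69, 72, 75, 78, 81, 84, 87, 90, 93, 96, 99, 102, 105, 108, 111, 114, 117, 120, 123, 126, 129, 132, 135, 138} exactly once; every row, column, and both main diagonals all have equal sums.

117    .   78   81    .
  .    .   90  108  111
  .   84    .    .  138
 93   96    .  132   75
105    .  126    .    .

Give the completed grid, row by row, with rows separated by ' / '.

The 25 entries sum to 2550, so each line sums to 2550/5 = 510.
Using row 4: 93 + 96 + 132 + 75 + ? → (4,3) = 510 − 396 = 114.
Column 3 needs 510; the known cells sum to 408, so (3,3) = 102.
The remaining cell in anti-diagonal is (1,5) = 510 − 411 = 99.
Row 1 must total 510; the given cells sum to 375, so (1,2) = 135.
Column 5 must total 510; the given cells sum to 423, so (5,5) = 87.
From main diagonal, 510 − (117 + 102 + 132 + 87) gives (2,2) = 72.
Row 2 must total 510; the given cells sum to 381, so (2,1) = 129.
Using column 1: 117 + 129 + 93 + 105 + ? → (3,1) = 510 − 444 = 66.
The remaining cell in column 2 is (5,2) = 510 − 387 = 123.
Using row 3: 66 + 84 + 102 + 138 + ? → (3,4) = 510 − 390 = 120.
Row 5 must total 510; the given cells sum to 441, so (5,4) = 69.

117 135 78 81 99 / 129 72 90 108 111 / 66 84 102 120 138 / 93 96 114 132 75 / 105 123 126 69 87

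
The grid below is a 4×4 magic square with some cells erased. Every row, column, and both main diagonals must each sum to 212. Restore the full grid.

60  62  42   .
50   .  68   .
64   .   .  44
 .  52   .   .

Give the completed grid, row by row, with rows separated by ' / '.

Row 1 must total 212; the given cells sum to 164, so (1,4) = 48.
Column 1: 60 + 50 + 64 + ? = 212, so (4,1) = 38.
Anti-diagonal must total 212; the given cells sum to 154, so (3,2) = 58.
From row 3, 212 − (64 + 58 + 44) gives (3,3) = 46.
Column 2: 62 + 58 + 52 + ? = 212, so (2,2) = 40.
Column 3 needs 212; the known cells sum to 156, so (4,3) = 56.
From main diagonal, 212 − (60 + 40 + 46) gives (4,4) = 66.
Row 2 needs 212; the known cells sum to 158, so (2,4) = 54.

60 62 42 48 / 50 40 68 54 / 64 58 46 44 / 38 52 56 66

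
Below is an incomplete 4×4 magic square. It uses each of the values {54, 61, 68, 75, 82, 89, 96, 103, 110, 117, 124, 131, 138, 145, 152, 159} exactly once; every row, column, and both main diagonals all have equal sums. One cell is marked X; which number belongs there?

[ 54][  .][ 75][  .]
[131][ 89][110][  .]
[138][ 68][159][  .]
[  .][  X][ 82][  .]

117

The 16 entries sum to 1704, so each line sums to 1704/4 = 426.
Row 2 needs 426; the known cells sum to 330, so (2,4) = 96.
Row 3 needs 426; the known cells sum to 365, so (3,4) = 61.
From column 1, 426 − (54 + 131 + 138) gives (4,1) = 103.
Main diagonal: 54 + 89 + 159 + ? = 426, so (4,4) = 124.
Anti-diagonal: 110 + 68 + 103 + ? = 426, so (1,4) = 145.
From row 1, 426 − (54 + 75 + 145) gives (1,2) = 152.
Row 4: 103 + 82 + 124 + ? = 426, so (4,2) = 117.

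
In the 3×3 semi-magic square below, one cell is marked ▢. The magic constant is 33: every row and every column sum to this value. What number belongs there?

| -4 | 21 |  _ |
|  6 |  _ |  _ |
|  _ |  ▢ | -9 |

11

Row 1 needs 33; the known cells sum to 17, so (1,3) = 16.
Column 1: -4 + 6 + ? = 33, so (3,1) = 31.
Using column 3: 16 + (-9) + ? → (2,3) = 33 − 7 = 26.
Row 2 must total 33; the given cells sum to 32, so (2,2) = 1.
Row 3 needs 33; the known cells sum to 22, so (3,2) = 11.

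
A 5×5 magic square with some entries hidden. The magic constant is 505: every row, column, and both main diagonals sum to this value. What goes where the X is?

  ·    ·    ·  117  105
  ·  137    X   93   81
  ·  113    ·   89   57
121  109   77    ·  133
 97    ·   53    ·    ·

Using row 4: 121 + 109 + 77 + 133 + ? → (4,4) = 505 − 440 = 65.
The remaining cell in column 4 is (5,4) = 505 − 364 = 141.
Column 5 must total 505; the given cells sum to 376, so (5,5) = 129.
Anti-diagonal must total 505; the given cells sum to 404, so (3,3) = 101.
Row 3 must total 505; the given cells sum to 360, so (3,1) = 145.
Row 5: 97 + 53 + 141 + 129 + ? = 505, so (5,2) = 85.
The remaining cell in column 2 is (1,2) = 505 − 444 = 61.
Using main diagonal: 137 + 101 + 65 + 129 + ? → (1,1) = 505 − 432 = 73.
Row 1 needs 505; the known cells sum to 356, so (1,3) = 149.
From column 1, 505 − (73 + 145 + 121 + 97) gives (2,1) = 69.
Column 3 must total 505; the given cells sum to 380, so (2,3) = 125.

125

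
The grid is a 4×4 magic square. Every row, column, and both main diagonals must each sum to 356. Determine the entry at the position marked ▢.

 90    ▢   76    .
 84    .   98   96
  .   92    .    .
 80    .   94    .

104

The remaining cell in row 2 is (2,2) = 356 − 278 = 78.
Column 1 must total 356; the given cells sum to 254, so (3,1) = 102.
From column 3, 356 − (76 + 98 + 94) gives (3,3) = 88.
Main diagonal must total 356; the given cells sum to 256, so (4,4) = 100.
Anti-diagonal: 98 + 92 + 80 + ? = 356, so (1,4) = 86.
From row 1, 356 − (90 + 76 + 86) gives (1,2) = 104.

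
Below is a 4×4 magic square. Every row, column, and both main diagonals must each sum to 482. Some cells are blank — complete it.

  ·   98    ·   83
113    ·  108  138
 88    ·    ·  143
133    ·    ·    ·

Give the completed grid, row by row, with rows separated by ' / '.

148 98 153 83 / 113 123 108 138 / 88 158 93 143 / 133 103 128 118

Row 2: 113 + 108 + 138 + ? = 482, so (2,2) = 123.
The remaining cell in column 1 is (1,1) = 482 − 334 = 148.
The remaining cell in column 4 is (4,4) = 482 − 364 = 118.
Using main diagonal: 148 + 123 + 118 + ? → (3,3) = 482 − 389 = 93.
Anti-diagonal: 83 + 108 + 133 + ? = 482, so (3,2) = 158.
From row 1, 482 − (148 + 98 + 83) gives (1,3) = 153.
From column 2, 482 − (98 + 123 + 158) gives (4,2) = 103.
Column 3 needs 482; the known cells sum to 354, so (4,3) = 128.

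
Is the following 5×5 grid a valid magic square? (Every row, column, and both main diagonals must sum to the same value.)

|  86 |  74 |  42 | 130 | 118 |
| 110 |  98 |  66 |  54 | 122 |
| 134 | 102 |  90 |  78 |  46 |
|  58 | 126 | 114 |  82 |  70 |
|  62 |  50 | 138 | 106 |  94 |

Yes

Row 1: 86 + 74 + 42 + 130 + 118 = 450.
Row 2: 110 + 98 + 66 + 54 + 122 = 450.
Row 3: 134 + 102 + 90 + 78 + 46 = 450.
Row 4: 58 + 126 + 114 + 82 + 70 = 450.
Row 5: 62 + 50 + 138 + 106 + 94 = 450.
Column 1: 86 + 110 + 134 + 58 + 62 = 450.
Column 2: 74 + 98 + 102 + 126 + 50 = 450.
Column 3: 42 + 66 + 90 + 114 + 138 = 450.
Column 4: 130 + 54 + 78 + 82 + 106 = 450.
Column 5: 118 + 122 + 46 + 70 + 94 = 450.
Main diagonal: 86 + 98 + 90 + 82 + 94 = 450.
Anti-diagonal: 118 + 54 + 90 + 126 + 62 = 450.
All lines sum to 450.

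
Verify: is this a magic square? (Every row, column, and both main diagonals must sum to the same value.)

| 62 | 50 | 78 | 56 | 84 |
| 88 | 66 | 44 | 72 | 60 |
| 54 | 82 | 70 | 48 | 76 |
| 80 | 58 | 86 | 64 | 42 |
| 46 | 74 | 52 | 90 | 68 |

Row 1: 62 + 50 + 78 + 56 + 84 = 330.
Row 2: 88 + 66 + 44 + 72 + 60 = 330.
Row 3: 54 + 82 + 70 + 48 + 76 = 330.
Row 4: 80 + 58 + 86 + 64 + 42 = 330.
Row 5: 46 + 74 + 52 + 90 + 68 = 330.
Column 1: 62 + 88 + 54 + 80 + 46 = 330.
Column 2: 50 + 66 + 82 + 58 + 74 = 330.
Column 3: 78 + 44 + 70 + 86 + 52 = 330.
Column 4: 56 + 72 + 48 + 64 + 90 = 330.
Column 5: 84 + 60 + 76 + 42 + 68 = 330.
Main diagonal: 62 + 66 + 70 + 64 + 68 = 330.
Anti-diagonal: 84 + 72 + 70 + 58 + 46 = 330.
All lines sum to 330.

Yes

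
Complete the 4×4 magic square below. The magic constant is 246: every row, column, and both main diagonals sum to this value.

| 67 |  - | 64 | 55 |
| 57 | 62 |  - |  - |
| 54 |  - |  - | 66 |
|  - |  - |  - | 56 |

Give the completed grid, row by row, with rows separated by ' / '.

67 60 64 55 / 57 62 58 69 / 54 65 61 66 / 68 59 63 56

From row 1, 246 − (67 + 64 + 55) gives (1,2) = 60.
Column 1 must total 246; the given cells sum to 178, so (4,1) = 68.
Column 4 needs 246; the known cells sum to 177, so (2,4) = 69.
From main diagonal, 246 − (67 + 62 + 56) gives (3,3) = 61.
Row 2 must total 246; the given cells sum to 188, so (2,3) = 58.
Using row 3: 54 + 61 + 66 + ? → (3,2) = 246 − 181 = 65.
Column 2 needs 246; the known cells sum to 187, so (4,2) = 59.
Using column 3: 64 + 58 + 61 + ? → (4,3) = 246 − 183 = 63.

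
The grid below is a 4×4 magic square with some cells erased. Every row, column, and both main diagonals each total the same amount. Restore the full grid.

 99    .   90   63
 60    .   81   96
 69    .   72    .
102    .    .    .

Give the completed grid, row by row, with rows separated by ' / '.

Column 1 is already complete: 99 + 60 + 69 + 102 = 330, so that is the magic constant.
From row 1, 330 − (99 + 90 + 63) gives (1,2) = 78.
Using row 2: 60 + 81 + 96 + ? → (2,2) = 330 − 237 = 93.
Using column 3: 90 + 81 + 72 + ? → (4,3) = 330 − 243 = 87.
Main diagonal must total 330; the given cells sum to 264, so (4,4) = 66.
The remaining cell in anti-diagonal is (3,2) = 330 − 246 = 84.
The remaining cell in row 3 is (3,4) = 330 − 225 = 105.
Row 4 must total 330; the given cells sum to 255, so (4,2) = 75.

99 78 90 63 / 60 93 81 96 / 69 84 72 105 / 102 75 87 66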